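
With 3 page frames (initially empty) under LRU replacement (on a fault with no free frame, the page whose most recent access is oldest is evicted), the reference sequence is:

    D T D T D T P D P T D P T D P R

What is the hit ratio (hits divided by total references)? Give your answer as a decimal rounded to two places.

0.75

D: miss, frames [D]
T: miss, frames [D, T]
D: hit
T: hit
D: hit
T: hit
P: miss, frames [D, T, P]
D: hit
P: hit
T: hit
D: hit
P: hit
T: hit
D: hit
P: hit
R: miss, evict T, frames [D, P, R]
Hits: 12 of 16 references → 12/16 = 0.7500.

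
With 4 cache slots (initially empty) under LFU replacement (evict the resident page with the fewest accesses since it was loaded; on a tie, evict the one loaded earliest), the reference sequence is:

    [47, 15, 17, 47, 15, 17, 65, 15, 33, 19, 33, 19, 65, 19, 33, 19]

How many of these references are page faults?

47 -> fault, frames [47]
15 -> fault, frames [47, 15]
17 -> fault, frames [47, 15, 17]
47 -> hit
15 -> hit
17 -> hit
65 -> fault, frames [47, 15, 17, 65]
15 -> hit
33 -> fault, evict 65, frames [47, 15, 17, 33]
19 -> fault, evict 33, frames [47, 15, 17, 19]
33 -> fault, evict 19, frames [47, 15, 17, 33]
19 -> fault, evict 33, frames [47, 15, 17, 19]
65 -> fault, evict 19, frames [47, 15, 17, 65]
19 -> fault, evict 65, frames [47, 15, 17, 19]
33 -> fault, evict 19, frames [47, 15, 17, 33]
19 -> fault, evict 33, frames [47, 15, 17, 19]
Page faults: 12.

12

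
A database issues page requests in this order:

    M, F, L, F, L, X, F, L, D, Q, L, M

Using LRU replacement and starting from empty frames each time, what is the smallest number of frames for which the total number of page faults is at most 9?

f=1: 12 faults
f=2: 10 faults
f=3: 7 faults
f=4: 7 faults
f=5: 7 faults
f=6: 6 faults
Smallest f with faults ≤ 9 is 3.

3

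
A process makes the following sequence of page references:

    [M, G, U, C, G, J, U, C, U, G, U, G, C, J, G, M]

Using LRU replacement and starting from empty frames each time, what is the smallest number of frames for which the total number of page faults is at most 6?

f=1: 16 faults
f=2: 13 faults
f=3: 10 faults
f=4: 6 faults
f=5: 5 faults
Smallest f with faults ≤ 6 is 4.

4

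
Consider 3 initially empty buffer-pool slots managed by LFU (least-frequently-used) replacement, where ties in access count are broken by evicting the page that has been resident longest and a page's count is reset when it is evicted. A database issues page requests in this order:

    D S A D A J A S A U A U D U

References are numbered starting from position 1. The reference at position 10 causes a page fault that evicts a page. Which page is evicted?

S

pos 1: D -> miss, frames {D}
pos 2: S -> miss, frames {D,S}
pos 3: A -> miss, frames {D,S,A}
pos 4: D -> hit
pos 5: A -> hit
pos 6: J -> miss, evict S, frames {D,A,J}
pos 7: A -> hit
pos 8: S -> miss, evict J, frames {D,A,S}
pos 9: A -> hit
pos 10: U -> miss, evict S, frames {D,A,U}
At position 10, page S is evicted.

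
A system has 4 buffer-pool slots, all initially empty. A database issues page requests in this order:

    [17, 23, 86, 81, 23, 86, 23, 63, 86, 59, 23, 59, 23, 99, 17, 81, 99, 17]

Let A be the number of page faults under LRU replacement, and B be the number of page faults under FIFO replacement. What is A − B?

-1

Under LRU: F F F F . . . F . F . . . F F F . . → 9 faults.
Under FIFO: F F F F . . . F . F F . . F F F . . → 10 faults.
A − B = 9 − 10 = -1.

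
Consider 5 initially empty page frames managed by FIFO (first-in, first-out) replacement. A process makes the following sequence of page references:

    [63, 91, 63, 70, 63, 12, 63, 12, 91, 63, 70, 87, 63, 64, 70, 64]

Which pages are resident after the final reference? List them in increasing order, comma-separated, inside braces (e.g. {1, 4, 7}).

63 -> fault, frames {63}
91 -> fault, frames {63,91}
63 -> hit
70 -> fault, frames {63,91,70}
63 -> hit
12 -> fault, frames {63,91,70,12}
63 -> hit
12 -> hit
91 -> hit
63 -> hit
70 -> hit
87 -> fault, frames {63,91,70,12,87}
63 -> hit
64 -> fault, evict 63, frames {91,70,12,87,64}
70 -> hit
64 -> hit

{12, 64, 70, 87, 91}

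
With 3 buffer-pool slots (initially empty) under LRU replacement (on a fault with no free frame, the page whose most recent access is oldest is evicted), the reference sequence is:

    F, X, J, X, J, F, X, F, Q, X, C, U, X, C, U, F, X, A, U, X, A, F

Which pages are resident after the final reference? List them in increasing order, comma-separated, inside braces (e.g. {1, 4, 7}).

{A, F, X}

F → fault, frames (F)
X → fault, frames (F X)
J → fault, frames (F X J)
X → hit
J → hit
F → hit
X → hit
F → hit
Q → fault, evict J, frames (X F Q)
X → hit
C → fault, evict F, frames (Q X C)
U → fault, evict Q, frames (X C U)
X → hit
C → hit
U → hit
F → fault, evict X, frames (C U F)
X → fault, evict C, frames (U F X)
A → fault, evict U, frames (F X A)
U → fault, evict F, frames (X A U)
X → hit
A → hit
F → fault, evict U, frames (X A F)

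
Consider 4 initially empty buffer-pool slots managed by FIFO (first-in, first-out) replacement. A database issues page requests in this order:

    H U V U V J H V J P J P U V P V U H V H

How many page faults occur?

6

H -> miss, frames (H)
U -> miss, frames (H U)
V -> miss, frames (H U V)
U -> hit
V -> hit
J -> miss, frames (H U V J)
H -> hit
V -> hit
J -> hit
P -> miss, evict H, frames (U V J P)
J -> hit
P -> hit
U -> hit
V -> hit
P -> hit
V -> hit
U -> hit
H -> miss, evict U, frames (V J P H)
V -> hit
H -> hit
Page faults: 6.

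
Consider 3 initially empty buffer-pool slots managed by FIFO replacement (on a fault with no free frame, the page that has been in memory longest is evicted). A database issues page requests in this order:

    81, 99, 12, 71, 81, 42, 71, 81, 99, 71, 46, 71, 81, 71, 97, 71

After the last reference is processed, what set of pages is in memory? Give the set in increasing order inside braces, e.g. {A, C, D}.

{71, 81, 97}

81: miss, frames (81)
99: miss, frames (81 99)
12: miss, frames (81 99 12)
71: miss, evict 81, frames (99 12 71)
81: miss, evict 99, frames (12 71 81)
42: miss, evict 12, frames (71 81 42)
71: hit
81: hit
99: miss, evict 71, frames (81 42 99)
71: miss, evict 81, frames (42 99 71)
46: miss, evict 42, frames (99 71 46)
71: hit
81: miss, evict 99, frames (71 46 81)
71: hit
97: miss, evict 71, frames (46 81 97)
71: miss, evict 46, frames (81 97 71)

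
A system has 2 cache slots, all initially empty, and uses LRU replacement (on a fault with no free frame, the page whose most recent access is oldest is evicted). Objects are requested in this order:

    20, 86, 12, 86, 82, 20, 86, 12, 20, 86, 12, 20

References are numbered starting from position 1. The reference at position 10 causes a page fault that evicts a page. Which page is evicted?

pos 1: 20 -> fault, frames [20]
pos 2: 86 -> fault, frames [20, 86]
pos 3: 12 -> fault, evict 20, frames [86, 12]
pos 4: 86 -> hit
pos 5: 82 -> fault, evict 12, frames [86, 82]
pos 6: 20 -> fault, evict 86, frames [82, 20]
pos 7: 86 -> fault, evict 82, frames [20, 86]
pos 8: 12 -> fault, evict 20, frames [86, 12]
pos 9: 20 -> fault, evict 86, frames [12, 20]
pos 10: 86 -> fault, evict 12, frames [20, 86]
At position 10, page 12 is evicted.

12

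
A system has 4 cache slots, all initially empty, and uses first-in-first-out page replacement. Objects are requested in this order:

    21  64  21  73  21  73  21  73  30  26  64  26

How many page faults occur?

21 -> fault, frames [21]
64 -> fault, frames [21, 64]
21 -> hit
73 -> fault, frames [21, 64, 73]
21 -> hit
73 -> hit
21 -> hit
73 -> hit
30 -> fault, frames [21, 64, 73, 30]
26 -> fault, evict 21, frames [64, 73, 30, 26]
64 -> hit
26 -> hit
Page faults: 5.

5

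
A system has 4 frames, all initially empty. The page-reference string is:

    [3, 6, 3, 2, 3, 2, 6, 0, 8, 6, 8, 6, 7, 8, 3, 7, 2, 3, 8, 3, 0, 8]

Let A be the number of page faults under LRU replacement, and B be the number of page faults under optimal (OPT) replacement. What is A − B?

2

Under LRU: F F . F . . . F F . . . F . F . F . . . F . → 9 faults.
Under OPT: F F . F . . . F F . . . F . . . . . . . F . → 7 faults.
A − B = 9 − 7 = 2.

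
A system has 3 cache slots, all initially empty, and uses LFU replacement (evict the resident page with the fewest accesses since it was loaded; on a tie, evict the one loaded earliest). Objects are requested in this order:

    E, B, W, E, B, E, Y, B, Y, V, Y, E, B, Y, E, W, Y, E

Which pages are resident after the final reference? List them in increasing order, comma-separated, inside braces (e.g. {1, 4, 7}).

{B, E, Y}

E -> miss, frames (E)
B -> miss, frames (E B)
W -> miss, frames (E B W)
E -> hit
B -> hit
E -> hit
Y -> miss, evict W, frames (E B Y)
B -> hit
Y -> hit
V -> miss, evict Y, frames (E B V)
Y -> miss, evict V, frames (E B Y)
E -> hit
B -> hit
Y -> hit
E -> hit
W -> miss, evict Y, frames (E B W)
Y -> miss, evict W, frames (E B Y)
E -> hit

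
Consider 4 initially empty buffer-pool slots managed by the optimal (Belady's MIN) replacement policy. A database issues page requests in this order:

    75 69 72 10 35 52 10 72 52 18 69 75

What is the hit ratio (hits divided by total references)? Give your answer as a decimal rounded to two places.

0.33

75: fault, frames (75)
69: fault, frames (75 69)
72: fault, frames (75 69 72)
10: fault, frames (75 69 72 10)
35: fault, evict 75, frames (69 72 10 35)
52: fault, evict 35, frames (69 72 10 52)
10: hit
72: hit
52: hit
18: fault, evict 52, frames (69 72 10 18)
69: hit
75: fault, evict 18, frames (69 72 10 75)
Hits: 4 of 12 references → 4/12 = 0.3333.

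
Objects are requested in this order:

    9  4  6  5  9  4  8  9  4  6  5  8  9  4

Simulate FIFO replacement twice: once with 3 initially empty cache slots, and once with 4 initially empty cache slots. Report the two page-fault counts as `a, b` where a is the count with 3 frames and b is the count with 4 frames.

3 frames: F F F F F F F . . F F . F F → 11 faults.
4 frames: F F F F . . F F F F F F F F → 12 faults.
12 > 11: adding a frame increased faults — Belady's anomaly.

11, 12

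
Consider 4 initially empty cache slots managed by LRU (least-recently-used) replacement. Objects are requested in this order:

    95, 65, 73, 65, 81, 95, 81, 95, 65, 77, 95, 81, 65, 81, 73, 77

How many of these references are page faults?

95: fault, frames {95}
65: fault, frames {95,65}
73: fault, frames {95,65,73}
65: hit
81: fault, frames {95,73,65,81}
95: hit
81: hit
95: hit
65: hit
77: fault, evict 73, frames {81,95,65,77}
95: hit
81: hit
65: hit
81: hit
73: fault, evict 77, frames {95,65,81,73}
77: fault, evict 95, frames {65,81,73,77}
Page faults: 7.

7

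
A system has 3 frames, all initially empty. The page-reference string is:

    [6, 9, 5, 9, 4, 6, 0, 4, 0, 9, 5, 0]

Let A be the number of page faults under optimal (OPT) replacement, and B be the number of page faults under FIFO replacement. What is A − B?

-2

Under OPT: F F F . F . F . . . F . → 6 faults.
Under FIFO: F F F . F F F . . F F . → 8 faults.
A − B = 6 − 8 = -2.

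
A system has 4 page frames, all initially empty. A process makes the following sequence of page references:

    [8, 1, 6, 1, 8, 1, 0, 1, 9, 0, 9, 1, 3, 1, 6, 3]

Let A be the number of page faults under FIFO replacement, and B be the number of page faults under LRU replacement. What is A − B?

Under FIFO: F F F . . . F . F . . . F F F . → 8 faults.
Under LRU: F F F . . . F . F . . . F . F . → 7 faults.
A − B = 8 − 7 = 1.

1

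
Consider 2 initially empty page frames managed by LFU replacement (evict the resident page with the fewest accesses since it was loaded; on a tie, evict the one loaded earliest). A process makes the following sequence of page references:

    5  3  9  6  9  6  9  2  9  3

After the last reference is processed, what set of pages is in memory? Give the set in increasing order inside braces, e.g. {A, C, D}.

5 -> miss, frames [5]
3 -> miss, frames [5, 3]
9 -> miss, evict 5, frames [3, 9]
6 -> miss, evict 3, frames [9, 6]
9 -> hit
6 -> hit
9 -> hit
2 -> miss, evict 6, frames [9, 2]
9 -> hit
3 -> miss, evict 2, frames [9, 3]

{3, 9}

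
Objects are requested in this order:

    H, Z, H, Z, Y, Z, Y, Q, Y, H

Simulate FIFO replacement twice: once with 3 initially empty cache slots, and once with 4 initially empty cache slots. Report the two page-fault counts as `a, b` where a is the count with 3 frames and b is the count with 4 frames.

3 frames: F F . . F . . F . F → 5 faults.
4 frames: F F . . F . . F . . → 4 faults.
4 < 5: adding a frame reduced faults, as is typical.

5, 4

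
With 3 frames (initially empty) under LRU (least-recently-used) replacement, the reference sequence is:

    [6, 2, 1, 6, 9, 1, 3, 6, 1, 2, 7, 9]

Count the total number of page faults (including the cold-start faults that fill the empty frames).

9

6: fault, frames [6]
2: fault, frames [6, 2]
1: fault, frames [6, 2, 1]
6: hit
9: fault, evict 2, frames [1, 6, 9]
1: hit
3: fault, evict 6, frames [9, 1, 3]
6: fault, evict 9, frames [1, 3, 6]
1: hit
2: fault, evict 3, frames [6, 1, 2]
7: fault, evict 6, frames [1, 2, 7]
9: fault, evict 1, frames [2, 7, 9]
Page faults: 9.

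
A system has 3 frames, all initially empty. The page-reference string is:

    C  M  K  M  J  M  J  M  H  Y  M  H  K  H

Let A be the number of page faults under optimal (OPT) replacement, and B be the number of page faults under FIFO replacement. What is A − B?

-2

Under OPT: F F F . F . . . F F . . F . → 7 faults.
Under FIFO: F F F . F . . . F F F . F F → 9 faults.
A − B = 7 − 9 = -2.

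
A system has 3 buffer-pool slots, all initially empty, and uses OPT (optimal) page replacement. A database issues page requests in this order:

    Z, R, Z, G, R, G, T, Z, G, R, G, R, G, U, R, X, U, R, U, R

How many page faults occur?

Z → miss, frames (Z)
R → miss, frames (Z R)
Z → hit
G → miss, frames (Z R G)
R → hit
G → hit
T → miss, evict R, frames (Z G T)
Z → hit
G → hit
R → miss, evict T, frames (Z G R)
G → hit
R → hit
G → hit
U → miss, evict G, frames (Z R U)
R → hit
X → miss, evict Z, frames (R U X)
U → hit
R → hit
U → hit
R → hit
Page faults: 7.

7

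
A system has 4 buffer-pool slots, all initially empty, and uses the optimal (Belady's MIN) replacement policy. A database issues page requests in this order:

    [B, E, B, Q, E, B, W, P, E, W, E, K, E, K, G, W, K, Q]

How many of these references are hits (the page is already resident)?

11

B -> miss, frames {B}
E -> miss, frames {B,E}
B -> hit
Q -> miss, frames {B,E,Q}
E -> hit
B -> hit
W -> miss, frames {B,E,Q,W}
P -> miss, evict B, frames {E,Q,W,P}
E -> hit
W -> hit
E -> hit
K -> miss, evict P, frames {E,Q,W,K}
E -> hit
K -> hit
G -> miss, evict E, frames {Q,W,K,G}
W -> hit
K -> hit
Q -> hit
Hits: 11.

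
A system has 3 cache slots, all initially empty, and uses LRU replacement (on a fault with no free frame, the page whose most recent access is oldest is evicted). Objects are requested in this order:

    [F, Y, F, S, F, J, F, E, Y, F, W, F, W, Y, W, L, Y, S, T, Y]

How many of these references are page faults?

10

F → fault, frames (F)
Y → fault, frames (F Y)
F → hit
S → fault, frames (Y F S)
F → hit
J → fault, evict Y, frames (S F J)
F → hit
E → fault, evict S, frames (J F E)
Y → fault, evict J, frames (F E Y)
F → hit
W → fault, evict E, frames (Y F W)
F → hit
W → hit
Y → hit
W → hit
L → fault, evict F, frames (Y W L)
Y → hit
S → fault, evict W, frames (L Y S)
T → fault, evict L, frames (Y S T)
Y → hit
Page faults: 10.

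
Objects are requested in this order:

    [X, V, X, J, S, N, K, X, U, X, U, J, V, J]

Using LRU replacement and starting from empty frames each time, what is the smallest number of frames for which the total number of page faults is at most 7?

f=1: 14 faults
f=2: 10 faults
f=3: 10 faults
f=4: 10 faults
f=5: 9 faults
f=6: 8 faults
f=7: 7 faults
Smallest f with faults ≤ 7 is 7.

7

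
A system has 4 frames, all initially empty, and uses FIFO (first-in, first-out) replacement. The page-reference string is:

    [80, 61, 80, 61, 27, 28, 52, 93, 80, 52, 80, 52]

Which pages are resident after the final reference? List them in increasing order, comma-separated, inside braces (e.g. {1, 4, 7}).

{28, 52, 80, 93}

80 → fault, frames (80)
61 → fault, frames (80 61)
80 → hit
61 → hit
27 → fault, frames (80 61 27)
28 → fault, frames (80 61 27 28)
52 → fault, evict 80, frames (61 27 28 52)
93 → fault, evict 61, frames (27 28 52 93)
80 → fault, evict 27, frames (28 52 93 80)
52 → hit
80 → hit
52 → hit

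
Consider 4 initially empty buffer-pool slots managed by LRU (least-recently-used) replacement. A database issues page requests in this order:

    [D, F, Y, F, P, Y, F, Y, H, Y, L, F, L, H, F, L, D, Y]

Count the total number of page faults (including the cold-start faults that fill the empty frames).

D → miss, frames [D]
F → miss, frames [D, F]
Y → miss, frames [D, F, Y]
F → hit
P → miss, frames [D, Y, F, P]
Y → hit
F → hit
Y → hit
H → miss, evict D, frames [P, F, Y, H]
Y → hit
L → miss, evict P, frames [F, H, Y, L]
F → hit
L → hit
H → hit
F → hit
L → hit
D → miss, evict Y, frames [H, F, L, D]
Y → miss, evict H, frames [F, L, D, Y]
Page faults: 8.

8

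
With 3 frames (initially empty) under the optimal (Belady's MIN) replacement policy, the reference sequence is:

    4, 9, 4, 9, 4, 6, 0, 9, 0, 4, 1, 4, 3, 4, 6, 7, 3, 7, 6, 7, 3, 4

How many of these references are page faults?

9

4 → miss, frames {4}
9 → miss, frames {4,9}
4 → hit
9 → hit
4 → hit
6 → miss, frames {4,9,6}
0 → miss, evict 6, frames {4,9,0}
9 → hit
0 → hit
4 → hit
1 → miss, evict 0, frames {4,9,1}
4 → hit
3 → miss, evict 1, frames {4,9,3}
4 → hit
6 → miss, evict 9, frames {4,3,6}
7 → miss, evict 4, frames {3,6,7}
3 → hit
7 → hit
6 → hit
7 → hit
3 → hit
4 → miss, evict 7, frames {3,6,4}
Page faults: 9.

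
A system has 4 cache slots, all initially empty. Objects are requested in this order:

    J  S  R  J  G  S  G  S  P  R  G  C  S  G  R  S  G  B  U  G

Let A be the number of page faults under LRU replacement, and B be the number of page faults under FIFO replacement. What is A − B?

-1

Under LRU: F F F . F . . . F F . F F . . . . F F . → 10 faults.
Under FIFO: F F F . F . . . F . . F F . F . F F F . → 11 faults.
A − B = 10 − 11 = -1.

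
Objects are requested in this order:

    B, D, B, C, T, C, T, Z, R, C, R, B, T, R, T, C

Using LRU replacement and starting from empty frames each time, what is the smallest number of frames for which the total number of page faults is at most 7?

5

f=1: 16 faults
f=2: 11 faults
f=3: 10 faults
f=4: 8 faults
f=5: 6 faults
f=6: 6 faults
Smallest f with faults ≤ 7 is 5.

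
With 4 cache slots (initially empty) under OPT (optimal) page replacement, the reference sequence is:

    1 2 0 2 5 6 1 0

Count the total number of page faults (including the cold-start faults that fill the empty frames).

5

1 → fault, frames [1]
2 → fault, frames [1, 2]
0 → fault, frames [1, 2, 0]
2 → hit
5 → fault, frames [1, 2, 0, 5]
6 → fault, evict 5, frames [1, 2, 0, 6]
1 → hit
0 → hit
Page faults: 5.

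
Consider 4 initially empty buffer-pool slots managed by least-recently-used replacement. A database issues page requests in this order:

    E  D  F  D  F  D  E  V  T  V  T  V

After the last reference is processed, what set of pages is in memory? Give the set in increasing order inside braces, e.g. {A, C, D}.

E: miss, frames (E)
D: miss, frames (E D)
F: miss, frames (E D F)
D: hit
F: hit
D: hit
E: hit
V: miss, frames (F D E V)
T: miss, evict F, frames (D E V T)
V: hit
T: hit
V: hit

{D, E, T, V}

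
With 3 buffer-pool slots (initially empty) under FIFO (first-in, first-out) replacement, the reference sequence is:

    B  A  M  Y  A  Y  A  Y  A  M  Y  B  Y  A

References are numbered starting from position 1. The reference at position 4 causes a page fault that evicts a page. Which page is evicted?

pos 1: B: miss, frames {B}
pos 2: A: miss, frames {B,A}
pos 3: M: miss, frames {B,A,M}
pos 4: Y: miss, evict B, frames {A,M,Y}
At position 4, page B is evicted.

B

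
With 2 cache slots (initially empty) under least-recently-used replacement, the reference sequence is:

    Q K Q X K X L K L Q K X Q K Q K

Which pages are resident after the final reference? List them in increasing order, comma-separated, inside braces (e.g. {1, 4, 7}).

Q → miss, frames (Q)
K → miss, frames (Q K)
Q → hit
X → miss, evict K, frames (Q X)
K → miss, evict Q, frames (X K)
X → hit
L → miss, evict K, frames (X L)
K → miss, evict X, frames (L K)
L → hit
Q → miss, evict K, frames (L Q)
K → miss, evict L, frames (Q K)
X → miss, evict Q, frames (K X)
Q → miss, evict K, frames (X Q)
K → miss, evict X, frames (Q K)
Q → hit
K → hit

{K, Q}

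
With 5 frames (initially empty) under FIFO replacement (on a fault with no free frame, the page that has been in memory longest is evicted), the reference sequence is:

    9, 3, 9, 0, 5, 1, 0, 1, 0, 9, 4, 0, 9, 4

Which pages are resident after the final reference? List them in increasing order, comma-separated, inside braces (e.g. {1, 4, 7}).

9 -> fault, frames [9]
3 -> fault, frames [9, 3]
9 -> hit
0 -> fault, frames [9, 3, 0]
5 -> fault, frames [9, 3, 0, 5]
1 -> fault, frames [9, 3, 0, 5, 1]
0 -> hit
1 -> hit
0 -> hit
9 -> hit
4 -> fault, evict 9, frames [3, 0, 5, 1, 4]
0 -> hit
9 -> fault, evict 3, frames [0, 5, 1, 4, 9]
4 -> hit

{0, 1, 4, 5, 9}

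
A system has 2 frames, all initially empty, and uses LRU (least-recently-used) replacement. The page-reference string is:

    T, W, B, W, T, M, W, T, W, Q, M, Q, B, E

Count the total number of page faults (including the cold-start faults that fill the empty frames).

T -> fault, frames (T)
W -> fault, frames (T W)
B -> fault, evict T, frames (W B)
W -> hit
T -> fault, evict B, frames (W T)
M -> fault, evict W, frames (T M)
W -> fault, evict T, frames (M W)
T -> fault, evict M, frames (W T)
W -> hit
Q -> fault, evict T, frames (W Q)
M -> fault, evict W, frames (Q M)
Q -> hit
B -> fault, evict M, frames (Q B)
E -> fault, evict Q, frames (B E)
Page faults: 11.

11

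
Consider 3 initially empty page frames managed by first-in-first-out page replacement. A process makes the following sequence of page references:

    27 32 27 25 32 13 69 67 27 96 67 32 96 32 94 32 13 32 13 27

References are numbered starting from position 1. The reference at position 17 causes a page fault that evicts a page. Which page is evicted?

pos 1: 27 -> miss, frames [27]
pos 2: 32 -> miss, frames [27, 32]
pos 3: 27 -> hit
pos 4: 25 -> miss, frames [27, 32, 25]
pos 5: 32 -> hit
pos 6: 13 -> miss, evict 27, frames [32, 25, 13]
pos 7: 69 -> miss, evict 32, frames [25, 13, 69]
pos 8: 67 -> miss, evict 25, frames [13, 69, 67]
pos 9: 27 -> miss, evict 13, frames [69, 67, 27]
pos 10: 96 -> miss, evict 69, frames [67, 27, 96]
pos 11: 67 -> hit
pos 12: 32 -> miss, evict 67, frames [27, 96, 32]
pos 13: 96 -> hit
pos 14: 32 -> hit
pos 15: 94 -> miss, evict 27, frames [96, 32, 94]
pos 16: 32 -> hit
pos 17: 13 -> miss, evict 96, frames [32, 94, 13]
At position 17, page 96 is evicted.

96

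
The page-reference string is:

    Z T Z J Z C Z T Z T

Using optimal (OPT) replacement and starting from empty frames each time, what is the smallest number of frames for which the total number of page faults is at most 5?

f=1: 10 faults
f=2: 5 faults
f=3: 4 faults
f=4: 4 faults
Smallest f with faults ≤ 5 is 2.

2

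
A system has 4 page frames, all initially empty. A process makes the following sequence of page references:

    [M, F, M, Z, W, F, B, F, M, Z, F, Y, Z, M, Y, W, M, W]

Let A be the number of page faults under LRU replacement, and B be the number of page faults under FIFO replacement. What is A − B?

Under LRU: F F . F F . F . F F . F . . . F . . → 9 faults.
Under FIFO: F F . F F . F . F . F F F . . F F . → 11 faults.
A − B = 9 − 11 = -2.

-2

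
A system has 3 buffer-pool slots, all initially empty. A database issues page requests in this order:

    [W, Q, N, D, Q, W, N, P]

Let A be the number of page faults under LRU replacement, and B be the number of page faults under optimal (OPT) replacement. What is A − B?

Under LRU: F F F F . F F F → 7 faults.
Under OPT: F F F F . . F F → 6 faults.
A − B = 7 − 6 = 1.

1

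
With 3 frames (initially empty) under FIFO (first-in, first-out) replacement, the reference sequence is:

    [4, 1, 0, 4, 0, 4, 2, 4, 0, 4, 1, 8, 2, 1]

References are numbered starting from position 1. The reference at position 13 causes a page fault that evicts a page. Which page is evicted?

pos 1: 4: miss, frames {4}
pos 2: 1: miss, frames {4,1}
pos 3: 0: miss, frames {4,1,0}
pos 4: 4: hit
pos 5: 0: hit
pos 6: 4: hit
pos 7: 2: miss, evict 4, frames {1,0,2}
pos 8: 4: miss, evict 1, frames {0,2,4}
pos 9: 0: hit
pos 10: 4: hit
pos 11: 1: miss, evict 0, frames {2,4,1}
pos 12: 8: miss, evict 2, frames {4,1,8}
pos 13: 2: miss, evict 4, frames {1,8,2}
At position 13, page 4 is evicted.

4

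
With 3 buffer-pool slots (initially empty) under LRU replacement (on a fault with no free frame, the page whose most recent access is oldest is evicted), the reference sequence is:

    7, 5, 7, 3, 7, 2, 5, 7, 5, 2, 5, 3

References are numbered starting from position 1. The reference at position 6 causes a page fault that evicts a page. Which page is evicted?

pos 1: 7 -> fault, frames [7]
pos 2: 5 -> fault, frames [7, 5]
pos 3: 7 -> hit
pos 4: 3 -> fault, frames [5, 7, 3]
pos 5: 7 -> hit
pos 6: 2 -> fault, evict 5, frames [3, 7, 2]
At position 6, page 5 is evicted.

5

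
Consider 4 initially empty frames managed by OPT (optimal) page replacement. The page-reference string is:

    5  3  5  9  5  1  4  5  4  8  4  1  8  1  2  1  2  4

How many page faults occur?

7

5: miss, frames [5]
3: miss, frames [5, 3]
5: hit
9: miss, frames [5, 3, 9]
5: hit
1: miss, frames [5, 3, 9, 1]
4: miss, evict 9, frames [5, 3, 1, 4]
5: hit
4: hit
8: miss, evict 3, frames [5, 1, 4, 8]
4: hit
1: hit
8: hit
1: hit
2: miss, evict 8, frames [5, 1, 4, 2]
1: hit
2: hit
4: hit
Page faults: 7.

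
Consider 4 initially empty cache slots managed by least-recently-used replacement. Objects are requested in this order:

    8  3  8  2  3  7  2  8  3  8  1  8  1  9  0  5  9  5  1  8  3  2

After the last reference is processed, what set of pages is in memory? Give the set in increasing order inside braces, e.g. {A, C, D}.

{1, 2, 3, 8}

8 -> miss, frames {8}
3 -> miss, frames {8,3}
8 -> hit
2 -> miss, frames {3,8,2}
3 -> hit
7 -> miss, frames {8,2,3,7}
2 -> hit
8 -> hit
3 -> hit
8 -> hit
1 -> miss, evict 7, frames {2,3,8,1}
8 -> hit
1 -> hit
9 -> miss, evict 2, frames {3,8,1,9}
0 -> miss, evict 3, frames {8,1,9,0}
5 -> miss, evict 8, frames {1,9,0,5}
9 -> hit
5 -> hit
1 -> hit
8 -> miss, evict 0, frames {9,5,1,8}
3 -> miss, evict 9, frames {5,1,8,3}
2 -> miss, evict 5, frames {1,8,3,2}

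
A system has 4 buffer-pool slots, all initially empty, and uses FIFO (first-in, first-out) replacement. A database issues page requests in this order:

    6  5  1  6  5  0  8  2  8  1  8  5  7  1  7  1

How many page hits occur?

6 → miss, frames [6]
5 → miss, frames [6, 5]
1 → miss, frames [6, 5, 1]
6 → hit
5 → hit
0 → miss, frames [6, 5, 1, 0]
8 → miss, evict 6, frames [5, 1, 0, 8]
2 → miss, evict 5, frames [1, 0, 8, 2]
8 → hit
1 → hit
8 → hit
5 → miss, evict 1, frames [0, 8, 2, 5]
7 → miss, evict 0, frames [8, 2, 5, 7]
1 → miss, evict 8, frames [2, 5, 7, 1]
7 → hit
1 → hit
Hits: 7.

7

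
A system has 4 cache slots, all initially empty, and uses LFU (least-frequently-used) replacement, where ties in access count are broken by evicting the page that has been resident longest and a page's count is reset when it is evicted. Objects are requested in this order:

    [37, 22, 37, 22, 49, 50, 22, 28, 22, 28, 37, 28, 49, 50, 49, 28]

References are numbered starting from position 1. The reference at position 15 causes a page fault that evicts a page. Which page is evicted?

pos 1: 37 → fault, frames (37)
pos 2: 22 → fault, frames (37 22)
pos 3: 37 → hit
pos 4: 22 → hit
pos 5: 49 → fault, frames (37 22 49)
pos 6: 50 → fault, frames (37 22 49 50)
pos 7: 22 → hit
pos 8: 28 → fault, evict 49, frames (37 22 50 28)
pos 9: 22 → hit
pos 10: 28 → hit
pos 11: 37 → hit
pos 12: 28 → hit
pos 13: 49 → fault, evict 50, frames (37 22 28 49)
pos 14: 50 → fault, evict 49, frames (37 22 28 50)
pos 15: 49 → fault, evict 50, frames (37 22 28 49)
At position 15, page 50 is evicted.

50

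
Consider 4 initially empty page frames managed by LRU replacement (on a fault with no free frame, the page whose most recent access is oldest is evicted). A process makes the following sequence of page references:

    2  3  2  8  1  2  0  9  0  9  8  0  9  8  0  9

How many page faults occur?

7

2: miss, frames [2]
3: miss, frames [2, 3]
2: hit
8: miss, frames [3, 2, 8]
1: miss, frames [3, 2, 8, 1]
2: hit
0: miss, evict 3, frames [8, 1, 2, 0]
9: miss, evict 8, frames [1, 2, 0, 9]
0: hit
9: hit
8: miss, evict 1, frames [2, 0, 9, 8]
0: hit
9: hit
8: hit
0: hit
9: hit
Page faults: 7.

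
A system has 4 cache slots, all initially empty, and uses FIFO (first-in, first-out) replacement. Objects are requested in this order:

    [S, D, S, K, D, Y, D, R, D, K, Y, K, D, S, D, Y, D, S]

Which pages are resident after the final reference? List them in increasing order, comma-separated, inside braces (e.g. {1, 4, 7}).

{D, R, S, Y}

S → miss, frames (S)
D → miss, frames (S D)
S → hit
K → miss, frames (S D K)
D → hit
Y → miss, frames (S D K Y)
D → hit
R → miss, evict S, frames (D K Y R)
D → hit
K → hit
Y → hit
K → hit
D → hit
S → miss, evict D, frames (K Y R S)
D → miss, evict K, frames (Y R S D)
Y → hit
D → hit
S → hit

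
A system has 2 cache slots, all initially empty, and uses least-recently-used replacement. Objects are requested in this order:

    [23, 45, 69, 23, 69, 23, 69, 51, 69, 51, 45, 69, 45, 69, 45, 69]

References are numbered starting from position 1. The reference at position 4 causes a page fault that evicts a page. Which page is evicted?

45

pos 1: 23: miss, frames (23)
pos 2: 45: miss, frames (23 45)
pos 3: 69: miss, evict 23, frames (45 69)
pos 4: 23: miss, evict 45, frames (69 23)
At position 4, page 45 is evicted.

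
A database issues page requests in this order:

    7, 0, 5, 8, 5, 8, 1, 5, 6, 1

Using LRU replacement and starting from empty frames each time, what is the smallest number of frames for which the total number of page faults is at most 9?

2

f=1: 10 faults
f=2: 8 faults
f=3: 6 faults
f=4: 6 faults
f=5: 6 faults
f=6: 6 faults
Smallest f with faults ≤ 9 is 2.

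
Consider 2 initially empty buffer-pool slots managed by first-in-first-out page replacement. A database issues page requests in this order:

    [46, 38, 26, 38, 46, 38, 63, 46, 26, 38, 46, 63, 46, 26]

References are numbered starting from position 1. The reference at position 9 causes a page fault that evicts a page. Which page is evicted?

63

pos 1: 46 -> fault, frames {46}
pos 2: 38 -> fault, frames {46,38}
pos 3: 26 -> fault, evict 46, frames {38,26}
pos 4: 38 -> hit
pos 5: 46 -> fault, evict 38, frames {26,46}
pos 6: 38 -> fault, evict 26, frames {46,38}
pos 7: 63 -> fault, evict 46, frames {38,63}
pos 8: 46 -> fault, evict 38, frames {63,46}
pos 9: 26 -> fault, evict 63, frames {46,26}
At position 9, page 63 is evicted.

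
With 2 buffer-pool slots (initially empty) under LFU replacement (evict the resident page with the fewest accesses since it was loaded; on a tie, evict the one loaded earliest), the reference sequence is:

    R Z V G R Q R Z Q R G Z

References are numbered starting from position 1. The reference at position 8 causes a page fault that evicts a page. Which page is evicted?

Q

pos 1: R -> fault, frames {R}
pos 2: Z -> fault, frames {R,Z}
pos 3: V -> fault, evict R, frames {Z,V}
pos 4: G -> fault, evict Z, frames {V,G}
pos 5: R -> fault, evict V, frames {G,R}
pos 6: Q -> fault, evict G, frames {R,Q}
pos 7: R -> hit
pos 8: Z -> fault, evict Q, frames {R,Z}
At position 8, page Q is evicted.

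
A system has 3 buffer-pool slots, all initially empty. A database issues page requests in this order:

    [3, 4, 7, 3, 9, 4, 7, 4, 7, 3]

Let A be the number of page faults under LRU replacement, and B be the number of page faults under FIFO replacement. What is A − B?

Under LRU: F F F . F F F . . F → 7 faults.
Under FIFO: F F F . F . . . . F → 5 faults.
A − B = 7 − 5 = 2.

2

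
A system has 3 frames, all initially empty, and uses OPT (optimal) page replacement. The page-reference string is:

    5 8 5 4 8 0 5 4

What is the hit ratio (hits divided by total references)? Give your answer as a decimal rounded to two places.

0.50

5: fault, frames {5}
8: fault, frames {5,8}
5: hit
4: fault, frames {5,8,4}
8: hit
0: fault, evict 8, frames {5,4,0}
5: hit
4: hit
Hits: 4 of 8 references → 4/8 = 0.5000.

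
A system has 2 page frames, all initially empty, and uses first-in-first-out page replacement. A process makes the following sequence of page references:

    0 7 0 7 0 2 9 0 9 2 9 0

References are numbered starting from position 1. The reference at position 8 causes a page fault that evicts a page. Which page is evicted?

2

pos 1: 0: miss, frames (0)
pos 2: 7: miss, frames (0 7)
pos 3: 0: hit
pos 4: 7: hit
pos 5: 0: hit
pos 6: 2: miss, evict 0, frames (7 2)
pos 7: 9: miss, evict 7, frames (2 9)
pos 8: 0: miss, evict 2, frames (9 0)
At position 8, page 2 is evicted.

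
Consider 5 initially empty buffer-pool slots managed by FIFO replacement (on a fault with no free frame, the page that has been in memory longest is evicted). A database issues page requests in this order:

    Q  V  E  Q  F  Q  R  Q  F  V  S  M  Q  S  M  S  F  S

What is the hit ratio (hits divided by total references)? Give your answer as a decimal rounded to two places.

0.56

Q: miss, frames {Q}
V: miss, frames {Q,V}
E: miss, frames {Q,V,E}
Q: hit
F: miss, frames {Q,V,E,F}
Q: hit
R: miss, frames {Q,V,E,F,R}
Q: hit
F: hit
V: hit
S: miss, evict Q, frames {V,E,F,R,S}
M: miss, evict V, frames {E,F,R,S,M}
Q: miss, evict E, frames {F,R,S,M,Q}
S: hit
M: hit
S: hit
F: hit
S: hit
Hits: 10 of 18 references → 10/18 = 0.5556.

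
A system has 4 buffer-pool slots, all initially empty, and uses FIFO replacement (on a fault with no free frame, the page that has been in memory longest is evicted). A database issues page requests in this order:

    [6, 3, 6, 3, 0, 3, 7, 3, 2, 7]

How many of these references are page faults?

6: fault, frames [6]
3: fault, frames [6, 3]
6: hit
3: hit
0: fault, frames [6, 3, 0]
3: hit
7: fault, frames [6, 3, 0, 7]
3: hit
2: fault, evict 6, frames [3, 0, 7, 2]
7: hit
Page faults: 5.

5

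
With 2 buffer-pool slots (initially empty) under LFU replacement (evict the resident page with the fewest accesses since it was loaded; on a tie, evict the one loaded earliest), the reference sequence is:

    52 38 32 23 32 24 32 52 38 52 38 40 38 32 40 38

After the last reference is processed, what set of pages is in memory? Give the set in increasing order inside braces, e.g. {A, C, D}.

{32, 38}

52: fault, frames {52}
38: fault, frames {52,38}
32: fault, evict 52, frames {38,32}
23: fault, evict 38, frames {32,23}
32: hit
24: fault, evict 23, frames {32,24}
32: hit
52: fault, evict 24, frames {32,52}
38: fault, evict 52, frames {32,38}
52: fault, evict 38, frames {32,52}
38: fault, evict 52, frames {32,38}
40: fault, evict 38, frames {32,40}
38: fault, evict 40, frames {32,38}
32: hit
40: fault, evict 38, frames {32,40}
38: fault, evict 40, frames {32,38}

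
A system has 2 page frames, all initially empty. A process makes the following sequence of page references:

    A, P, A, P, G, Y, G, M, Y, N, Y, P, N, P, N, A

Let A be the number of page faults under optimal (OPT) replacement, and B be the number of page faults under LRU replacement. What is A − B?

Under OPT: F F . . F F . F . F . F . . . F → 8 faults.
Under LRU: F F . . F F . F F F . F F . . F → 10 faults.
A − B = 8 − 10 = -2.

-2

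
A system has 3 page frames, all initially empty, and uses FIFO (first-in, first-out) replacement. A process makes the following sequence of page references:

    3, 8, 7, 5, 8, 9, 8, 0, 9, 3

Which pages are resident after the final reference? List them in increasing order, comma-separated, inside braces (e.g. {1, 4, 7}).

3: miss, frames {3}
8: miss, frames {3,8}
7: miss, frames {3,8,7}
5: miss, evict 3, frames {8,7,5}
8: hit
9: miss, evict 8, frames {7,5,9}
8: miss, evict 7, frames {5,9,8}
0: miss, evict 5, frames {9,8,0}
9: hit
3: miss, evict 9, frames {8,0,3}

{0, 3, 8}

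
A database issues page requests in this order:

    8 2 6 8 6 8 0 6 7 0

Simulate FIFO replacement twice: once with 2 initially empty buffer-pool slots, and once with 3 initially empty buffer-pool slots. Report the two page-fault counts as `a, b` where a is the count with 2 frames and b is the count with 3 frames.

8, 5

2 frames: F F F F . . F F F F → 8 faults.
3 frames: F F F . . . F . F . → 5 faults.
5 < 8: adding a frame reduced faults, as is typical.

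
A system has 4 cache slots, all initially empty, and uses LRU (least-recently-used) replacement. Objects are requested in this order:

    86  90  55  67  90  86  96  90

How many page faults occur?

5

86: fault, frames {86}
90: fault, frames {86,90}
55: fault, frames {86,90,55}
67: fault, frames {86,90,55,67}
90: hit
86: hit
96: fault, evict 55, frames {67,90,86,96}
90: hit
Page faults: 5.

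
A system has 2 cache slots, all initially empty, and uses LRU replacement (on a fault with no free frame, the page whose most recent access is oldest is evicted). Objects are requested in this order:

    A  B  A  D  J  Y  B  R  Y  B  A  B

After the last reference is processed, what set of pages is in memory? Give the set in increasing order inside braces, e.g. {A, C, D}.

A: fault, frames [A]
B: fault, frames [A, B]
A: hit
D: fault, evict B, frames [A, D]
J: fault, evict A, frames [D, J]
Y: fault, evict D, frames [J, Y]
B: fault, evict J, frames [Y, B]
R: fault, evict Y, frames [B, R]
Y: fault, evict B, frames [R, Y]
B: fault, evict R, frames [Y, B]
A: fault, evict Y, frames [B, A]
B: hit

{A, B}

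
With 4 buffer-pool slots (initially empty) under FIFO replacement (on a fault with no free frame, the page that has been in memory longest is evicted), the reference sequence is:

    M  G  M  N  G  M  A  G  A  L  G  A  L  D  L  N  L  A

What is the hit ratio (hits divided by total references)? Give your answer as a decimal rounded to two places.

M → miss, frames {M}
G → miss, frames {M,G}
M → hit
N → miss, frames {M,G,N}
G → hit
M → hit
A → miss, frames {M,G,N,A}
G → hit
A → hit
L → miss, evict M, frames {G,N,A,L}
G → hit
A → hit
L → hit
D → miss, evict G, frames {N,A,L,D}
L → hit
N → hit
L → hit
A → hit
Hits: 12 of 18 references → 12/18 = 0.6667.

0.67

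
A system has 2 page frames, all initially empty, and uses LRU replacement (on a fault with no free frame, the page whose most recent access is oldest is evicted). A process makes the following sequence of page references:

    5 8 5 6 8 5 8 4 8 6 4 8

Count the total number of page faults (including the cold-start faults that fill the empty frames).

5 -> miss, frames {5}
8 -> miss, frames {5,8}
5 -> hit
6 -> miss, evict 8, frames {5,6}
8 -> miss, evict 5, frames {6,8}
5 -> miss, evict 6, frames {8,5}
8 -> hit
4 -> miss, evict 5, frames {8,4}
8 -> hit
6 -> miss, evict 4, frames {8,6}
4 -> miss, evict 8, frames {6,4}
8 -> miss, evict 6, frames {4,8}
Page faults: 9.

9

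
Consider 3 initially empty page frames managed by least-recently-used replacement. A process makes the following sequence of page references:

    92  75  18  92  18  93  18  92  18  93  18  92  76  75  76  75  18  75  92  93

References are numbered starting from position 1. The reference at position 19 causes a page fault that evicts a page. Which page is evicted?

76

pos 1: 92 -> fault, frames (92)
pos 2: 75 -> fault, frames (92 75)
pos 3: 18 -> fault, frames (92 75 18)
pos 4: 92 -> hit
pos 5: 18 -> hit
pos 6: 93 -> fault, evict 75, frames (92 18 93)
pos 7: 18 -> hit
pos 8: 92 -> hit
pos 9: 18 -> hit
pos 10: 93 -> hit
pos 11: 18 -> hit
pos 12: 92 -> hit
pos 13: 76 -> fault, evict 93, frames (18 92 76)
pos 14: 75 -> fault, evict 18, frames (92 76 75)
pos 15: 76 -> hit
pos 16: 75 -> hit
pos 17: 18 -> fault, evict 92, frames (76 75 18)
pos 18: 75 -> hit
pos 19: 92 -> fault, evict 76, frames (18 75 92)
At position 19, page 76 is evicted.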